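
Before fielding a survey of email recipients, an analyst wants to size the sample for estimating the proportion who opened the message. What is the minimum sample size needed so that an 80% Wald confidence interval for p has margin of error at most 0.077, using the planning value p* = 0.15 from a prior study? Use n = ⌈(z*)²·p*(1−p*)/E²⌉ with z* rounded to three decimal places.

n = 36

The 80% critical value is z* = 1.282.
p*(1−p*) = 0.1275.
Required n before rounding: 1.643524 × 0.1275 / 0.077² = 35.343.
⌈35.343⌉ = 36.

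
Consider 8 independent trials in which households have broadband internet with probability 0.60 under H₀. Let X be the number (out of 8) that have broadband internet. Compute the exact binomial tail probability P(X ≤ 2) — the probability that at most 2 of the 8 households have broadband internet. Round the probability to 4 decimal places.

X ~ Binomial(n=8, p=0.60).
P(X ≤ 2) = C(8,0)·0.60^0·0.40^8 + C(8,1)·0.60^1·0.40^7 + C(8,2)·0.60^2·0.40^6.
= 0.000655 + 0.007864 + 0.041288 = 0.0498.

P = 0.0498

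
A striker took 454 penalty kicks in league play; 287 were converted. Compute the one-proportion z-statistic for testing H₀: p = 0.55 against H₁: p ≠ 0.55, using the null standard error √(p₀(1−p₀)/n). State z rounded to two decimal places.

z = 3.52

The sample proportion is 287/454 = 0.63216.
Under H₀, SE = √(p₀(1−p₀)/n) = √(0.55·0.45/454) = √0.000545154 = 0.023349.
z = (p̂ − p₀)/SE = (0.63216 − 0.55)/0.023349 = 3.52.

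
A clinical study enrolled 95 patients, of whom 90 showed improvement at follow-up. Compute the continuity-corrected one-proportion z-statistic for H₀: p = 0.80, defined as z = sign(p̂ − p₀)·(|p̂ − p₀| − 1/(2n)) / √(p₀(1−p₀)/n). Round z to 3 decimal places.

z = 3.463

Sample proportion p̂ = 90/95 = 0.94737. p̂ − p₀ = 0.147368.
Continuity correction 1/(2n) = 1/190 = 0.005263.
Corrected numerator: |0.147368| − 0.005263 = 0.142105.
SE₀ = √(0.80·0.20/95) = 0.041039.
z = +0.142105/0.041039 = 3.463.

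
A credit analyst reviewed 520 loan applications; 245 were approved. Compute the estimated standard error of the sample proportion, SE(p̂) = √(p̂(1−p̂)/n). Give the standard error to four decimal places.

SE = 0.0219

The sample proportion is 245/520 = 0.47115.
p̂(1−p̂) = 0.249168.
Dividing by n and taking the root: √0.000479169 = 0.0219.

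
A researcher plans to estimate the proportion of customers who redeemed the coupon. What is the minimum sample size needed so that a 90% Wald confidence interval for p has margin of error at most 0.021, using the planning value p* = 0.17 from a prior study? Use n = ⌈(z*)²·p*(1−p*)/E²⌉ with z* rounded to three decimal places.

The 90% critical value is z* = 1.645.
p*(1−p*) = 0.1411.
(z*)²·p*(1−p*)/E² = 2.706025·0.1411/0.000441 = 865.805.
⌈865.805⌉ = 866.

n = 866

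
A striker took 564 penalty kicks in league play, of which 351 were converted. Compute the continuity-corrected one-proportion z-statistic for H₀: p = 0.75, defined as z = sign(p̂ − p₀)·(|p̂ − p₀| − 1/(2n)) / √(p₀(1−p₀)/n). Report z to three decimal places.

Sample proportion p̂ = 351/564 = 0.62234. p̂ − p₀ = -0.127660.
1/(2n) = 0.000887.
Corrected numerator: |-0.127660| − 0.000887 = 0.126773.
Null standard error: √(0.75·0.25/564) = √0.000332447 = 0.018233.
z = −0.126773/0.018233 = -6.953.

z = -6.953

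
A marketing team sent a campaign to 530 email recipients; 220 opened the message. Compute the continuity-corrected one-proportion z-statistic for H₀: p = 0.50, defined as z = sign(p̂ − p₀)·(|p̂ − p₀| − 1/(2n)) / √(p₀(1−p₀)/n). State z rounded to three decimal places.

p̂ = 220/530 = 0.41509. p̂ − p₀ = -0.084906.
Continuity correction 1/(2n) = 1/1060 = 0.000943.
Corrected numerator: |-0.084906| − 0.000943 = 0.083963.
Under H₀, SE = √(p₀(1−p₀)/n) = √(0.50·0.50/530) = √0.000471698 = 0.021719.
z = (−)0.083963/0.021719 = -3.866.

z = -3.866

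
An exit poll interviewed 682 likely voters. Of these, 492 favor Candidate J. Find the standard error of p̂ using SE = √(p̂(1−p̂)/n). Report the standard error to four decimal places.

SE = 0.0172

p̂ = 492/682 = 0.72141.
p̂(1−p̂) = 0.72141·0.27859 = 0.200978.
SE = √(0.200978/682) = 0.0172.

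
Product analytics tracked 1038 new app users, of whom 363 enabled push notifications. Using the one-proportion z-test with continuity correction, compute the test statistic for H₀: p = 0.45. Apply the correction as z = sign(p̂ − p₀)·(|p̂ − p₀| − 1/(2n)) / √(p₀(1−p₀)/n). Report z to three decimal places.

Sample proportion p̂ = 363/1038 = 0.34971. p̂ − p₀ = -0.100289.
Continuity correction 1/(2n) = 1/2076 = 0.000482.
Corrected numerator: |-0.100289| − 0.000482 = 0.099807.
Under H₀, SE = √(p₀(1−p₀)/n) = √(0.45·0.55/1038) = √0.000238439 = 0.015441.
z = (−)0.099807/0.015441 = -6.464.

z = -6.464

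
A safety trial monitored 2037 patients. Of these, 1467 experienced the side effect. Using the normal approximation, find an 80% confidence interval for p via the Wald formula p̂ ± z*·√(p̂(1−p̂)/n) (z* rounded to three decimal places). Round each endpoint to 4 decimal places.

(0.7074, 0.7329)

With x = 1467 successes in n = 2037, p̂ = 0.72018.
SE(p̂) = √(0.72018·0.27982/2037) = 0.009946.
The 80% critical value is z* = 1.282.
Margin of error: 1.282 × 0.009946 = 0.01275.
So the interval runs from 0.7074 to 0.7329.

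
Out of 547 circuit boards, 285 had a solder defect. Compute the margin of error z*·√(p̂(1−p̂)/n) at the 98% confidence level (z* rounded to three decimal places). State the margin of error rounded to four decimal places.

With x = 285 successes in n = 547, p̂ = 0.52102.
Standard error of p̂: √(0.249558/547) = √0.000456230 = 0.021360.
z* = 2.326 at the 98% level.
ME = 2.326·0.021360 = 0.0497.

ME = 0.0497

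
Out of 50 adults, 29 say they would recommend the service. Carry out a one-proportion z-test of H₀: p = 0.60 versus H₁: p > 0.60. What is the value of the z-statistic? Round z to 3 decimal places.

z = -0.289

p̂ = 29/50 = 0.58000.
Under H₀, SE = √(p₀(1−p₀)/n) = √(0.60·0.40/50) = √0.004800000 = 0.069282.
z = (p̂ − p₀)/SE = (0.58000 − 0.60)/0.069282 = -0.289.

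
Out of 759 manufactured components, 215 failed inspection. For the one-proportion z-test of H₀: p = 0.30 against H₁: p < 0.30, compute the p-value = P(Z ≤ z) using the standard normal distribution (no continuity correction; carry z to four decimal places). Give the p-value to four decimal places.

With x = 215 successes in n = 759, p̂ = 0.28327.
Under H₀, SE = √(p₀(1−p₀)/n) = √(0.30·0.70/759) = √0.000276680 = 0.016634.
z = (p̂ − p₀)/SE = (215/759 − 0.30)/0.016634 ≈ -1.0059.
p-value = P(Z ≤ z) with z = -1.0059 → 0.1572.

p-value = 0.1572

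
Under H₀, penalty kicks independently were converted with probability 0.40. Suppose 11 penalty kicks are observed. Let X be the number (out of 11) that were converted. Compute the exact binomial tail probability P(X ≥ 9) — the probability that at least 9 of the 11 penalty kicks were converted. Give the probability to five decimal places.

X is binomial with n = 11 and p = 0.40.
P(X ≥ 9) = C(11,9)·0.40^9·0.60^2 + C(11,10)·0.40^10·0.60^1 + C(11,11)·0.40^11·0.60^0.
= 0.005190 + 0.000692 + 0.000042 = 0.00592.

P = 0.00592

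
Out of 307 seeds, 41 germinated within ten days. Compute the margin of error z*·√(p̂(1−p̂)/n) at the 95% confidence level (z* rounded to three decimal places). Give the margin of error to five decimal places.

The sample proportion is 41/307 = 0.13355.
SE(p̂) = √(0.13355·0.86645/307) = 0.019414.
For 95% confidence, z* = 1.960.
ME = 1.960·0.019414 = 0.03805.

ME = 0.03805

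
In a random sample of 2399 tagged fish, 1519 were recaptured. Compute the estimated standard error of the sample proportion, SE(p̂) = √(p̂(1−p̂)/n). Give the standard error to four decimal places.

p̂ = 1519/2399 = 0.63318.
p̂(1−p̂) = 0.63318·0.36682 = 0.232263.
SE = √(0.232263/2399) = √0.000096817 = 0.0098.

SE = 0.0098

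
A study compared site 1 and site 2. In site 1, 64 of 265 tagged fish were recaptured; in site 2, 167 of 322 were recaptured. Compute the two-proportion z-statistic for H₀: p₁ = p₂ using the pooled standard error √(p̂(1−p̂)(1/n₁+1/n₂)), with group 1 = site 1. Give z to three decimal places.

Sample proportions: p̂₁ = 64/265 = 0.24151 and p̂₂ = 167/322 = 0.51863.
Pooled p̂ = (64+167)/(265+322) = 231/587 = 0.39353.
Pooled SE = √[0.2386634·0.00687917] ≈ 0.040519.
z = -0.27712/0.040519 = -6.839.

z = -6.839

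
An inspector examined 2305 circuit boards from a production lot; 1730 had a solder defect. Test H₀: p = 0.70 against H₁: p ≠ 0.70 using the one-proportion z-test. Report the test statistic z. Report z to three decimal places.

z = 5.295

Sample proportion p̂ = 1730/2305 = 0.75054.
Under H₀, SE = √(p₀(1−p₀)/n) = √(0.70·0.30/2305) = √0.000091106 = 0.009545.
z = (p̂ − p₀)/SE = (0.75054 − 0.70)/0.009545 = 5.295.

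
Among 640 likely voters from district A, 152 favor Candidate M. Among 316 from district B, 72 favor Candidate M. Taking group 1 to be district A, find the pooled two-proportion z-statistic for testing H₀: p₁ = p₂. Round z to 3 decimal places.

p̂₁ = 152/640 = 0.23750, p̂₂ = 72/316 = 0.22785.
Pooling: p̂ = 224/956 = 0.23431.
SE = √[p̂(1−p̂)(1/n₁+1/n₂)] = √[0.23431·0.76569·(1/640+1/316)] ≈ 0.029122.
z = (p̂₁ − p̂₂)/SE = (0.23750 − 0.22785)/0.029122 = 0.00965/0.029122 = 0.331.

z = 0.331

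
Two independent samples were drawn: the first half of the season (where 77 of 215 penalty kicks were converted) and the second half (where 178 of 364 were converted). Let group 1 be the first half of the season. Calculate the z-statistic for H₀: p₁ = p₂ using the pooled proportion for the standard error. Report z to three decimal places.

z = -3.065

p̂₁ = 77/215 = 0.35814, p̂₂ = 178/364 = 0.48901.
Pooled p̂ = (77+178)/(215+364) = 255/579 = 0.44041.
Pooled SE = √[0.2464496·0.00739842] ≈ 0.042701.
z = -0.13087/0.042701 = -3.065.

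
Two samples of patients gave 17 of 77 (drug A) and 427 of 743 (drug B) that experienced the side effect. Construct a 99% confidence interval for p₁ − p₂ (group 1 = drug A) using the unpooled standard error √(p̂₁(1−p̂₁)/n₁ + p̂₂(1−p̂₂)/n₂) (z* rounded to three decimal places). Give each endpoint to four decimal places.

p̂₁ = 0.22078, p̂₂ = 0.57470, so the observed difference is -0.35392.
Unpooled SE = √(p̂₁(1−p̂₁)/n₁ + p̂₂(1−p̂₂)/n₂) = √(0.002234231 + 0.000328964) = 0.050628.
For 99% confidence, z* = 2.576. Margin of error = 0.13042.
Interval: -0.35392 ± 0.13042 → (-0.4843, -0.2235).

(-0.4843, -0.2235)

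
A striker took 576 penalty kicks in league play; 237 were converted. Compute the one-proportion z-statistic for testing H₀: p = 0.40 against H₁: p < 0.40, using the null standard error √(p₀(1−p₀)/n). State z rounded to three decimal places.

z = 0.561

Sample proportion p̂ = 237/576 = 0.41146.
SE₀ = √(0.40·0.60/576) = 0.020412.
z = (p̂ − p₀)/SE = (0.41146 − 0.40)/0.020412 = 0.561.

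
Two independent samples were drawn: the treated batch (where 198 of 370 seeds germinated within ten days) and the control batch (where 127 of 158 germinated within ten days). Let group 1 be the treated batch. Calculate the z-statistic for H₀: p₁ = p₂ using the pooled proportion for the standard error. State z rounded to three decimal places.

z = -5.811

Sample proportions: p̂₁ = 198/370 = 0.53514 and p̂₂ = 127/158 = 0.80380.
Pooling: p̂ = 325/528 = 0.61553.
SE = √[p̂(1−p̂)(1/n₁+1/n₂)] = √[0.61553·0.38447·(1/370+1/158)] ≈ 0.046232.
z = (p̂₁ − p̂₂)/SE = (0.53514 − 0.80380)/0.046232 = -0.26866/0.046232 = -5.811.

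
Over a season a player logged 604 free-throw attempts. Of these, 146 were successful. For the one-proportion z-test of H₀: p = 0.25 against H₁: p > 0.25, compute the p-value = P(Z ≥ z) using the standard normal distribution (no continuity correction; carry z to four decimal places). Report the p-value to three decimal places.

p̂ = 146/604 = 0.24172.
Null standard error: √(0.25·0.75/604) = √0.000310430 = 0.017619.
Test statistic (full precision, shown to 4 dp): z = (146/604 − 0.25)/SE₀ ≈ -0.4698.
From the standard normal, P(Z ≥ z) = 0.681.

p-value = 0.681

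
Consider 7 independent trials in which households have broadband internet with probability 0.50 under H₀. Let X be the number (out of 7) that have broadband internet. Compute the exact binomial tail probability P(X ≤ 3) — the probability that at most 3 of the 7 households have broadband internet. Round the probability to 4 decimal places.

X ~ Binomial(n=7, p=0.50).
P(X ≤ 3) = C(7,0)·0.50^0·0.50^7 + C(7,1)·0.50^1·0.50^6 + C(7,2)·0.50^2·0.50^5 + C(7,3)·0.50^3·0.50^4.
= 0.007812 + 0.054688 + 0.164062 + 0.273438 = 0.5000.

P = 0.5000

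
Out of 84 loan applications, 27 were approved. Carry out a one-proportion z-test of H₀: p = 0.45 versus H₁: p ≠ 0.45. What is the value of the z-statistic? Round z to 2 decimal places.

z = -2.37

Sample proportion p̂ = 27/84 = 0.32143.
Null standard error: √(0.45·0.55/84) = √0.002946429 = 0.054281.
z = (0.32143 − 0.45)/0.054281 = -0.12857/0.054281 = -2.37.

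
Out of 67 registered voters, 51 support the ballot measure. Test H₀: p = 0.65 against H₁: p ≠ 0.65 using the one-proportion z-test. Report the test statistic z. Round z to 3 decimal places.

z = 1.908

p̂ = 51/67 = 0.76119.
Under H₀, SE = √(p₀(1−p₀)/n) = √(0.65·0.35/67) = √0.003395522 = 0.058271.
z = (0.76119 − 0.65)/0.058271 = 0.11119/0.058271 = 1.908.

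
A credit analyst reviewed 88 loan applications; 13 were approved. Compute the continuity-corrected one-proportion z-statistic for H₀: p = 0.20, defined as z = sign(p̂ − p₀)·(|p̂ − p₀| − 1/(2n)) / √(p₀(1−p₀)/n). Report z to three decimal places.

z = -1.093

With x = 13 successes in n = 88, p̂ = 0.14773. p̂ − p₀ = -0.052273.
1/(2n) = 0.005682.
Corrected numerator: |-0.052273| − 0.005682 = 0.046591.
Null standard error: √(0.20·0.80/88) = √0.001818182 = 0.042640.
z = −0.046591/0.042640 = -1.093.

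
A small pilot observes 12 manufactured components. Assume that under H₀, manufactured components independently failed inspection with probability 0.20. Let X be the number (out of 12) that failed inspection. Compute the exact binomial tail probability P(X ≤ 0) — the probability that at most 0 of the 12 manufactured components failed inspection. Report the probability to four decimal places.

X ~ Binomial(n=12, p=0.20).
P(X ≤ 0) = C(12,0)·0.20^0·0.80^12.
= 0.068719 = 0.0687.

P = 0.0687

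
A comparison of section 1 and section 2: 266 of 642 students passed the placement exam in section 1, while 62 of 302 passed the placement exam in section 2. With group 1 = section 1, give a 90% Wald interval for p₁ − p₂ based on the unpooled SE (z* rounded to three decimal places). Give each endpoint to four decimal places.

(0.1592, 0.2589)

p̂₁ = 266/642 = 0.41433, p̂₂ = 62/302 = 0.20530; p̂₁ − p̂₂ = 0.20903.
SE = √(0.000377976 + 0.000540234) = √0.000918210 = 0.030302.
z* = 1.645 at the 90% level. Margin of error = 0.04985.
CI: 0.20903 ± 0.04985 = (0.1592, 0.2589).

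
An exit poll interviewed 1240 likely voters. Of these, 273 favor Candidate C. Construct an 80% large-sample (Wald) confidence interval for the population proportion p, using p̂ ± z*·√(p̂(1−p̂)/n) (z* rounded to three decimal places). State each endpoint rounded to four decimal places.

The sample proportion is 273/1240 = 0.22016.
SE(p̂) = √(0.22016·0.77984/1240) = 0.011767.
z* = 1.282 at the 80% level.
Margin of error: 1.282 × 0.011767 = 0.01509.
Interval: 0.22016 ± 0.01509 → (0.2051, 0.2352).

(0.2051, 0.2352)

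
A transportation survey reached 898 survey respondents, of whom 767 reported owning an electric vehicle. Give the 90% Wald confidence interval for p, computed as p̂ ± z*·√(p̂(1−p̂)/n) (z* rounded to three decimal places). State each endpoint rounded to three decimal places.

With x = 767 successes in n = 898, p̂ = 0.85412.
SE(p̂) = √(0.85412·0.14588/898) = 0.011779.
For 90% confidence, z* = 1.645.
Margin = 1.645·0.011779 = 0.01938.
CI: 0.85412 ± 0.01938 = (0.835, 0.873).

(0.835, 0.873)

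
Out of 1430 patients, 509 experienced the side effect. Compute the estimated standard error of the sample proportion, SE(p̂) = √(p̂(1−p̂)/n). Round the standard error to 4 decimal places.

The sample proportion is 509/1430 = 0.35594.
p̂(1−p̂) = 0.229247.
SE = √(0.229247/1430) = 0.0127.

SE = 0.0127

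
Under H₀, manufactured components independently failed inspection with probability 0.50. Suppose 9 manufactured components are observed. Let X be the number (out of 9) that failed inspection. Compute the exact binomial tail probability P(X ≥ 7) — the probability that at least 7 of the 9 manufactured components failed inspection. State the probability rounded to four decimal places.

P = 0.0898

X is binomial with n = 9 and p = 0.50.
P(X ≥ 7) = C(9,7)·0.50^7·0.50^2 + C(9,8)·0.50^8·0.50^1 + C(9,9)·0.50^9·0.50^0.
= 0.070312 + 0.017578 + 0.001953 = 0.0898.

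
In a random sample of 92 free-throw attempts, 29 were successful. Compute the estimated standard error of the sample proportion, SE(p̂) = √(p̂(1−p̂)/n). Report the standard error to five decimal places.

p̂ = 29/92 = 0.31522.
p̂(1−p̂) = 0.31522·0.68478 = 0.215856.
Dividing by n and taking the root: √0.002346261 = 0.04844.

SE = 0.04844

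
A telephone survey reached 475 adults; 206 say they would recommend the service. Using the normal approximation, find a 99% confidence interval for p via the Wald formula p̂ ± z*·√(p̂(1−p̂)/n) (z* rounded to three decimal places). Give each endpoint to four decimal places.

The sample proportion is 206/475 = 0.43368.
SE(p̂) = √(0.43368·0.56632/475) = 0.022739.
For 99% confidence, z* = 2.576.
Margin of error: 2.576 × 0.022739 = 0.05858.
Interval: 0.43368 ± 0.05858 → (0.3751, 0.4923).

(0.3751, 0.4923)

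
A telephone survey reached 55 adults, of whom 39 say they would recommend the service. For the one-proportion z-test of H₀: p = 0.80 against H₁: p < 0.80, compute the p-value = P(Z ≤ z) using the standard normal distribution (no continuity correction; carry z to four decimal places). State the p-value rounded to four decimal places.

p̂ = 39/55 = 0.70909.
Null standard error: √(0.80·0.20/55) = √0.002909091 = 0.053936.
Test statistic (full precision, shown to 4 dp): z = (39/55 − 0.80)/SE₀ ≈ -1.6855.
p-value = P(Z ≤ z) with z = -1.6855 → 0.0459.

p-value = 0.0459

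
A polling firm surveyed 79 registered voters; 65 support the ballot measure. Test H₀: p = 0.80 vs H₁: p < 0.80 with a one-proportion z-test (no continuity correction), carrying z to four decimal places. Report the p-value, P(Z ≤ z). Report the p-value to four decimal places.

The sample proportion is 65/79 = 0.82278.
Under H₀, SE = √(p₀(1−p₀)/n) = √(0.80·0.20/79) = √0.002025316 = 0.045004.
z = (p̂ − p₀)/SE = (65/79 − 0.80)/0.045004 ≈ 0.5063.
p-value = P(Z ≤ z) with z = 0.5063 → 0.6937.

p-value = 0.6937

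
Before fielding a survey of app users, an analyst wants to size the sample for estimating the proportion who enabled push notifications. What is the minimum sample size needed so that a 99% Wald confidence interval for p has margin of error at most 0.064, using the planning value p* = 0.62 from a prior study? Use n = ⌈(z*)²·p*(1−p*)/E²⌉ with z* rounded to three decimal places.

The 99% critical value is z* = 2.576.
p*(1−p*) = 0.62·0.38 = 0.2356.
Required n before rounding: 6.635776 × 0.2356 / 0.064² = 381.687.
⌈381.687⌉ = 382.

n = 382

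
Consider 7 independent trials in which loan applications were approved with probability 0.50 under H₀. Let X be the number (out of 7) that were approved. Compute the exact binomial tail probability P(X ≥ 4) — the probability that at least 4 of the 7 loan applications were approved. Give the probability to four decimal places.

P = 0.5000

X is binomial with n = 7 and p = 0.50.
P(X ≥ 4) = C(7,4)·0.50^4·0.50^3 + C(7,5)·0.50^5·0.50^2 + C(7,6)·0.50^6·0.50^1 + C(7,7)·0.50^7·0.50^0.
= 0.273438 + 0.164062 + 0.054688 + 0.007812 = 0.5000.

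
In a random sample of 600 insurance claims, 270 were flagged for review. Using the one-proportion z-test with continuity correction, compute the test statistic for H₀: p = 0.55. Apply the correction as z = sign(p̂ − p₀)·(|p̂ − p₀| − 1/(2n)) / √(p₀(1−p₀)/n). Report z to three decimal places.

The sample proportion is 270/600 = 0.45000. p̂ − p₀ = -0.100000.
1/(2n) = 0.000833.
Corrected numerator: |-0.100000| − 0.000833 = 0.099167.
Null standard error: √(0.55·0.45/600) = √0.000412500 = 0.020310.
z = −0.099167/0.020310 = -4.883.

z = -4.883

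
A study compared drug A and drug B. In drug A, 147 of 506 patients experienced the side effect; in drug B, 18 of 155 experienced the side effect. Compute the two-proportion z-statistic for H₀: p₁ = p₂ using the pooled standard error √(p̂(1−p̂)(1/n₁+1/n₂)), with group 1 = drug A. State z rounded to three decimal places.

z = 4.389

p̂₁ = 147/506 = 0.29051, p̂₂ = 18/155 = 0.11613.
Pooled p̂ = (147+18)/(506+155) = 165/661 = 0.24962.
Pooled SE = √[0.1873107·0.00842790] ≈ 0.039732.
z = (p̂₁ − p̂₂)/SE = (0.29051 − 0.11613)/0.039732 = 0.17438/0.039732 = 4.389.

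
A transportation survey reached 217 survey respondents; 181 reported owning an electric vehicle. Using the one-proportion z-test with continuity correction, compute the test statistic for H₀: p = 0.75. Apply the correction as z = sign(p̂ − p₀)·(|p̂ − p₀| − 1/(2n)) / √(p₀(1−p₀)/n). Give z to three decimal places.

z = 2.783

p̂ = 181/217 = 0.83410. p̂ − p₀ = 0.084101.
Continuity correction 1/(2n) = 1/434 = 0.002304.
Corrected numerator: |0.084101| − 0.002304 = 0.081797.
Under H₀, SE = √(p₀(1−p₀)/n) = √(0.75·0.25/217) = √0.000864055 = 0.029395.
z = (+)0.081797/0.029395 = 2.783.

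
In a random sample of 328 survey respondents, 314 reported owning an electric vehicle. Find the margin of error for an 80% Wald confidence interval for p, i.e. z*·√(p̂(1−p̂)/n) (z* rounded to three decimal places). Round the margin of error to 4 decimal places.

ME = 0.0143

Sample proportion p̂ = 314/328 = 0.95732.
SE = √(p̂(1−p̂)/n) = √(0.040861/328) = 0.011161.
z* = 1.282 at the 80% level.
So ME = 0.0143.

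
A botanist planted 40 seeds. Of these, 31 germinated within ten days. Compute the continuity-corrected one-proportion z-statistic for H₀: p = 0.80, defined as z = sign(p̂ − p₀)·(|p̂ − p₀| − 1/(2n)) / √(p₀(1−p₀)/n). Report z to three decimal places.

z = -0.198

Sample proportion p̂ = 31/40 = 0.77500. p̂ − p₀ = -0.025000.
Continuity correction 1/(2n) = 1/80 = 0.012500.
Corrected numerator: |-0.025000| − 0.012500 = 0.012500.
Null standard error: √(0.80·0.20/40) = √0.004000000 = 0.063246.
z = (−)0.012500/0.063246 = -0.198.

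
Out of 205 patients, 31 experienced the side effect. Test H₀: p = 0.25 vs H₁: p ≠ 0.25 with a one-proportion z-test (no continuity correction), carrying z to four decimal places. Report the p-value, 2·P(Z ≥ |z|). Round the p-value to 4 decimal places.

p-value = 0.0011

The sample proportion is 31/205 = 0.15122.
Null standard error: √(0.25·0.75/205) = √0.000914634 = 0.030243.
z = (p̂ − p₀)/SE = (31/205 − 0.25)/0.030243 ≈ -3.2662.
p-value = 2·P(Z ≥ |z|) with z = -3.2662 → 0.0011.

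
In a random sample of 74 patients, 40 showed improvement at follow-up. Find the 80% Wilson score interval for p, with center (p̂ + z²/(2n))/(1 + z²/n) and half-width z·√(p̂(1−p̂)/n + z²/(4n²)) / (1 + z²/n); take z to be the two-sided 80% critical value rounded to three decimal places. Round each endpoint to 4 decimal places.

Here p̂ = 40/74 = 0.54054 and z = 1.282 (z² = 1.643524).
Denominator 1 + z²/n = 1 + 1.643524/74 = 1.022210.
Adjusted center: (0.54054 + z²/(2n))/1.022210 = 0.53966.
Radicand: p̂(1−p̂)/n + z²/(4n²) = 0.003356168 + 0.000075033 = 0.003431201.
Half-width = 1.282·√0.003431201/1.022210 = 0.07346.
So the interval runs from 0.4662 to 0.6131.

(0.4662, 0.6131)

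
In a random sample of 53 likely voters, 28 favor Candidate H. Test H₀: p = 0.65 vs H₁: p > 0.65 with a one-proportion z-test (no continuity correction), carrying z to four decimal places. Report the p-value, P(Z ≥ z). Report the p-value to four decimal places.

Sample proportion p̂ = 28/53 = 0.52830.
SE₀ = √(0.65·0.35/53) = 0.065517.
Test statistic (full precision, shown to 4 dp): z = (28/53 − 0.65)/SE₀ ≈ -1.8575.
p-value = P(Z ≥ z) with z = -1.8575 → 0.9684.

p-value = 0.9684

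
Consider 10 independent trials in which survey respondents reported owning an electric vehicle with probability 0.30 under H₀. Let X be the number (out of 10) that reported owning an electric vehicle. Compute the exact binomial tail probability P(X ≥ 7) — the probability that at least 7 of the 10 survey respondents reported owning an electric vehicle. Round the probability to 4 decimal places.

P = 0.0106

X ~ Binomial(n=10, p=0.30).
P(X ≥ 7) = C(10,7)·0.30^7·0.70^3 + C(10,8)·0.30^8·0.70^2 + C(10,9)·0.30^9·0.70^1 + C(10,10)·0.30^10·0.70^0.
= 0.009002 + 0.001447 + 0.000138 + 0.000006 = 0.0106.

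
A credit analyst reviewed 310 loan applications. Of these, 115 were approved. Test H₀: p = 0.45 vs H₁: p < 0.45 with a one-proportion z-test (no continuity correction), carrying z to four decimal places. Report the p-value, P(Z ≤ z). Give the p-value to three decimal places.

The sample proportion is 115/310 = 0.37097.
Null standard error: √(0.45·0.55/310) = √0.000798387 = 0.028256.
Test statistic (full precision, shown to 4 dp): z = (115/310 − 0.45)/SE₀ ≈ -2.7970.
From the standard normal, P(Z ≤ z) = 0.003.

p-value = 0.003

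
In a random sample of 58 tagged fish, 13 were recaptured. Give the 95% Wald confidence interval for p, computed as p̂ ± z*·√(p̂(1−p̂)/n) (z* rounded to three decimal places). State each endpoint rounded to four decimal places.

(0.1168, 0.3315)

The sample proportion is 13/58 = 0.22414.
SE(p̂) = √(0.22414·0.77586/58) = 0.054757.
z* = 1.960 at the 95% level.
Margin of error: 1.960 × 0.054757 = 0.10732.
So the interval runs from 0.1168 to 0.3315.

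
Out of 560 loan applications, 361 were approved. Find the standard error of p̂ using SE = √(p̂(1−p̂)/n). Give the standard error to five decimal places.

SE = 0.02023

With x = 361 successes in n = 560, p̂ = 0.64464.
p̂(1−p̂) = 0.64464·0.35536 = 0.229079.
Dividing by n and taking the root: √0.000409070 = 0.02023.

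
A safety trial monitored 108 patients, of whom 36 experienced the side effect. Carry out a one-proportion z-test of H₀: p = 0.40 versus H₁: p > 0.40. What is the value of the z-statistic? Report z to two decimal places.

z = -1.41

Sample proportion p̂ = 36/108 = 0.33333.
Null standard error: √(0.40·0.60/108) = √0.002222222 = 0.047140.
z = (0.33333 − 0.40)/0.047140 = -0.06667/0.047140 = -1.41.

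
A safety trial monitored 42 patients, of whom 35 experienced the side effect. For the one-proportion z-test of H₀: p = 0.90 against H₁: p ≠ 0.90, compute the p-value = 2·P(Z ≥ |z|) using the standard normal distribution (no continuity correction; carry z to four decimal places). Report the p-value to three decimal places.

The sample proportion is 35/42 = 0.83333.
Null standard error: √(0.90·0.10/42) = √0.002142857 = 0.046291.
z = (p̂ − p₀)/SE = (35/42 − 0.90)/0.046291 ≈ -1.4402.
From the standard normal, 2·P(Z ≥ |z|) = 0.150.

p-value = 0.150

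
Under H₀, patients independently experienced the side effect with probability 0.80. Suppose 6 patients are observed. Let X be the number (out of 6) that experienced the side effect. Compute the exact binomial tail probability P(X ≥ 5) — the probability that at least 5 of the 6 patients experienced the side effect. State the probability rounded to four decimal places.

P = 0.6554

X is binomial with n = 6 and p = 0.80.
P(X ≥ 5) = C(6,5)·0.80^5·0.20^1 + C(6,6)·0.80^6·0.20^0.
= 0.393216 + 0.262144 = 0.6554.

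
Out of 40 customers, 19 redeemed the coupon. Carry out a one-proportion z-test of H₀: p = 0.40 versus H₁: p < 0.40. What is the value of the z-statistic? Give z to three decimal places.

p̂ = 19/40 = 0.47500.
SE₀ = √(0.40·0.60/40) = 0.077460.
z = (0.47500 − 0.40)/0.077460 = 0.07500/0.077460 = 0.968.

z = 0.968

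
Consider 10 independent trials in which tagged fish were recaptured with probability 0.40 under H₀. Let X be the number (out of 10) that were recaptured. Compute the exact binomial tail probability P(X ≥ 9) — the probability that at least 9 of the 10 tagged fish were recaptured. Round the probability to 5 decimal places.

X is binomial with n = 10 and p = 0.40.
P(X ≥ 9) = C(10,9)·0.40^9·0.60^1 + C(10,10)·0.40^10·0.60^0.
= 0.001573 + 0.000105 = 0.00168.

P = 0.00168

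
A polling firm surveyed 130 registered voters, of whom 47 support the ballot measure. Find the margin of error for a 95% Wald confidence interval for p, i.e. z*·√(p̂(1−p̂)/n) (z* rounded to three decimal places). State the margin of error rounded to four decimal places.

Sample proportion p̂ = 47/130 = 0.36154.
Standard error of p̂: √(0.230828/130) = √0.001775603 = 0.042138.
z* = 1.960 at the 95% level.
Margin of error = z*·SE = 1.960 × 0.042138 = 0.0826.

ME = 0.0826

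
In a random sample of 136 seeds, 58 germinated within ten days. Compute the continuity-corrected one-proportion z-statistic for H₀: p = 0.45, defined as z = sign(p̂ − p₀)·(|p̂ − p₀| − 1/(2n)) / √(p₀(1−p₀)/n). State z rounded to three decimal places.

z = -0.465

The sample proportion is 58/136 = 0.42647. p̂ − p₀ = -0.023529.
Continuity correction 1/(2n) = 1/272 = 0.003676.
Corrected numerator: |-0.023529| − 0.003676 = 0.019853.
SE₀ = √(0.45·0.55/136) = 0.042660.
z = (−)0.019853/0.042660 = -0.465.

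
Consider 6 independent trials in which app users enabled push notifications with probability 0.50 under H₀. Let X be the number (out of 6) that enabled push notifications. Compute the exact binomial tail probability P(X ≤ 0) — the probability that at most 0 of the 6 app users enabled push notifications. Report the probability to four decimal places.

P = 0.0156

X is binomial with n = 6 and p = 0.50.
P(X ≤ 0) = C(6,0)·0.50^0·0.50^6.
= 0.015625 = 0.0156.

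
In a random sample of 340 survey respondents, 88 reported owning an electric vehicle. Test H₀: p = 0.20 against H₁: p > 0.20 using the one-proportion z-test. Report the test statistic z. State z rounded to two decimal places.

z = 2.71

Sample proportion p̂ = 88/340 = 0.25882.
SE₀ = √(0.20·0.80/340) = 0.021693.
Test statistic: z = 0.05882/0.021693 = 2.71.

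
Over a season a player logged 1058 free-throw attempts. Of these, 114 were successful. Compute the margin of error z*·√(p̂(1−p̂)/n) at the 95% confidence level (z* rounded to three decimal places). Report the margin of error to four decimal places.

ME = 0.0187

With x = 114 successes in n = 1058, p̂ = 0.10775.
SE(p̂) = √(0.10775·0.89225/1058) = 0.009533.
z* = 1.960 at the 95% level.
Margin of error = z*·SE = 1.960 × 0.009533 = 0.0187.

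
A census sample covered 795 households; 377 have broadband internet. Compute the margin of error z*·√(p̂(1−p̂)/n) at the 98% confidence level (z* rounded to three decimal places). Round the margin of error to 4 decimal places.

ME = 0.0412

Sample proportion p̂ = 377/795 = 0.47421.
Standard error of p̂: √(0.249335/795) = √0.000313629 = 0.017710.
z* = 2.326 at the 98% level.
Margin of error = z*·SE = 2.326 × 0.017710 = 0.0412.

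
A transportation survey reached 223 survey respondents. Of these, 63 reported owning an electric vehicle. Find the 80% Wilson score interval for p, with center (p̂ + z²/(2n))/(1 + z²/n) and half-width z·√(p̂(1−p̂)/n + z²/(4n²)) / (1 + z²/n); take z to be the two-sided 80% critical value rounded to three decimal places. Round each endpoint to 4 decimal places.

(0.2456, 0.3226)

Here p̂ = 63/223 = 0.28251 and z = 1.282 (z² = 1.643524).
1 + z²/n = 1.007370.
Center = (0.28251 + 0.003685)/1.007370 = 0.28410.
Radicand: p̂(1−p̂)/n + z²/(4n²) = 0.000908962 + 0.000008262 = 0.000917224.
Half-width = 1.282·√0.000917224/1.007370 = 0.03854.
So the interval runs from 0.2456 to 0.3226.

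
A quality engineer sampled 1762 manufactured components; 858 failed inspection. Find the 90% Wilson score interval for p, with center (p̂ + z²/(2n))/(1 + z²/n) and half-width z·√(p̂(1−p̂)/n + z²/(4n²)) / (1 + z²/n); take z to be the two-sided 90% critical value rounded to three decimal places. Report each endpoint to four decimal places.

p̂ = 858/1762 = 0.48695; z = 1.645, so z² = 2.706025.
1 + z²/n = 1.001536.
Center = (0.48695 + 0.000768)/1.001536 = 0.48697.
Radicand: p̂(1−p̂)/n + z²/(4n²) = 0.000141788 + 0.000000218 = 0.000142006.
Half-width = 1.645·√0.000142006/1.001536 = 0.01957.
So the interval runs from 0.4674 to 0.5065.

(0.4674, 0.5065)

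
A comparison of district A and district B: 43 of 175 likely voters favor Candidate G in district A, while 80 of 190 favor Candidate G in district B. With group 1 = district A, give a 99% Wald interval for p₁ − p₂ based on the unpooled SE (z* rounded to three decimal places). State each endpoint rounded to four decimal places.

p̂₁ = 0.24571, p̂₂ = 0.42105, so the observed difference is -0.17534.
Unpooled SE = √(p̂₁(1−p̂₁)/n₁ + p̂₂(1−p̂₂)/n₂) = √(0.001059079 + 0.001282986) = 0.048395.
The 99% critical value is z* = 2.576. Margin = 2.576·0.048395 = 0.12467.
Interval: -0.17534 ± 0.12467 → (-0.3000, -0.0507).

(-0.3000, -0.0507)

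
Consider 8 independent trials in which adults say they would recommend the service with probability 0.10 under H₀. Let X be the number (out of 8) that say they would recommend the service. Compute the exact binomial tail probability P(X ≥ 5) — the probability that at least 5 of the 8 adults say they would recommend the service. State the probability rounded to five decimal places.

P = 0.00043

X is binomial with n = 8 and p = 0.10.
P(X ≥ 5) = C(8,5)·0.10^5·0.90^3 + C(8,6)·0.10^6·0.90^2 + C(8,7)·0.10^7·0.90^1 + C(8,8)·0.10^8·0.90^0.
= 0.000408 + 0.000023 + 0.000001 + 0.000000 = 0.00043.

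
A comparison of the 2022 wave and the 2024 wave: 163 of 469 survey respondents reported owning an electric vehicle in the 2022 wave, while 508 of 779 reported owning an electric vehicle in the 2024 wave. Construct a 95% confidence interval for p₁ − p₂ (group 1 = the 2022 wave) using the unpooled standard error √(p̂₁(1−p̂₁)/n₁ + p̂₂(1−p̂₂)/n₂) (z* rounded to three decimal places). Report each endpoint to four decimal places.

(-0.3591, -0.2500)

p̂₁ = 0.34755, p̂₂ = 0.65212, so the observed difference is -0.30457.
Unpooled SE = √(p̂₁(1−p̂₁)/n₁ + p̂₂(1−p̂₂)/n₂) = √(0.000483493 + 0.000291220) = 0.027834.
For 95% confidence, z* = 1.960. Margin = 1.960·0.027834 = 0.05455.
So the interval runs from -0.3591 to -0.2500.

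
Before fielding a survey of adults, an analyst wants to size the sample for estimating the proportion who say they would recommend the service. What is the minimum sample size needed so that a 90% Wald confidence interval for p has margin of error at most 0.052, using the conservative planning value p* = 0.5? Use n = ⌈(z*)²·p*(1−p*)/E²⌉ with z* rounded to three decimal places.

n = 251

For 90% confidence, z* = 1.645.
p*(1−p*) = 0.50·0.50 = 0.2500.
(z*)²·p*(1−p*)/E² = 2.706025·0.2500/0.002704 = 250.187.
Rounding up, n = 251.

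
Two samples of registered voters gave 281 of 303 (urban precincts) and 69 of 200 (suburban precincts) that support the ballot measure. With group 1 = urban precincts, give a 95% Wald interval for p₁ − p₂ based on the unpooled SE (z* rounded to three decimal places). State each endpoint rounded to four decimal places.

p̂₁ = 0.92739, p̂₂ = 0.34500, so the observed difference is 0.58239.
SE = √(0.000222229 + 0.001129875) = √0.001352104 = 0.036771.
z* = 1.960 at the 95% level. Margin of error = 0.07207.
Interval: 0.58239 ± 0.07207 → (0.5103, 0.6545).

(0.5103, 0.6545)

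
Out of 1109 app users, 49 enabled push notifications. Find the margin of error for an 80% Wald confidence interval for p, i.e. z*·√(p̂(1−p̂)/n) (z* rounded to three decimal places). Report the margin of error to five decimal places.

p̂ = 49/1109 = 0.04418.
Standard error of p̂: √(0.042232/1109) = √0.000038081 = 0.006171.
z* = 1.282 at the 80% level.
So ME = 0.00791.

ME = 0.00791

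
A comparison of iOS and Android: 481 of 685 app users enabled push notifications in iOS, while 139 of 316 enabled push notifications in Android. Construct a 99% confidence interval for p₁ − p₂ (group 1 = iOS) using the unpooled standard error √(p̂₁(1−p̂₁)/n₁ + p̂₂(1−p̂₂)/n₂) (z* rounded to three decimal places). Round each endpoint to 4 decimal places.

(0.1775, 0.3472)

p̂₁ = 481/685 = 0.70219, p̂₂ = 139/316 = 0.43987; p̂₁ − p̂₂ = 0.26232.
SE = √(0.000305284 + 0.000779699) = √0.001084983 = 0.032939.
z* = 2.576 at the 99% level. Margin = 2.576·0.032939 = 0.08485.
So the interval runs from 0.1775 to 0.3472.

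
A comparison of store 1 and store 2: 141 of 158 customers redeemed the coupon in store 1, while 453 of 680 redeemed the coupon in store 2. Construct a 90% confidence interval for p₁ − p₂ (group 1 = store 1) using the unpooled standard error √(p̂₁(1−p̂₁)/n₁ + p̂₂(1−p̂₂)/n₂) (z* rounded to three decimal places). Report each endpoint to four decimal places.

(0.1759, 0.2765)

p̂₁ = 0.89241, p̂₂ = 0.66618, so the observed difference is 0.22623.
Unpooled SE = √(p̂₁(1−p̂₁)/n₁ + p̂₂(1−p̂₂)/n₂) = √(0.000607711 + 0.000327037) = 0.030574.
z* = 1.645 at the 90% level. Margin of error = 0.05029.
So the interval runs from 0.1759 to 0.2765.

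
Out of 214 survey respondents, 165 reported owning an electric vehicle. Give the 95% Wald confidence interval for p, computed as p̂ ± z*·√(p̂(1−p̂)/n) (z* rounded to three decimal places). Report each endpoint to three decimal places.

p̂ = 165/214 = 0.77103.
SE(p̂) = √(0.77103·0.22897/214) = 0.028722.
The 95% critical value is z* = 1.960.
Margin of error: 1.960 × 0.028722 = 0.05630.
Interval: 0.77103 ± 0.05630 → (0.715, 0.827).

(0.715, 0.827)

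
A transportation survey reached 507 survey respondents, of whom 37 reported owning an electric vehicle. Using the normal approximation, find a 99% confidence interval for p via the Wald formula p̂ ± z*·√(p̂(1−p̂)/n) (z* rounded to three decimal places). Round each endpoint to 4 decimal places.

Sample proportion p̂ = 37/507 = 0.07298.
SE(p̂) = √(0.07298·0.92702/507) = 0.011551.
For 99% confidence, z* = 2.576.
Margin of error: 2.576 × 0.011551 = 0.02976.
So the interval runs from 0.0432 to 0.1027.

(0.0432, 0.1027)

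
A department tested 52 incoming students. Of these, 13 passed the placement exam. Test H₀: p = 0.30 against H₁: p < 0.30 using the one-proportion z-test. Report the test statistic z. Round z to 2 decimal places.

Sample proportion p̂ = 13/52 = 0.25000.
Under H₀, SE = √(p₀(1−p₀)/n) = √(0.30·0.70/52) = √0.004038462 = 0.063549.
z = (p̂ − p₀)/SE = (0.25000 − 0.30)/0.063549 = -0.79.

z = -0.79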